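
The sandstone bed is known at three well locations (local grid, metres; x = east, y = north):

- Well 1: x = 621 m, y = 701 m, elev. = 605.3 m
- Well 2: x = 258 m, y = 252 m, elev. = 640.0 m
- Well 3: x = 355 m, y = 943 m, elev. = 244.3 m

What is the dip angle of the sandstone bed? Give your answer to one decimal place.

Let the plane be z = a·x + b·y + c.
Well 2−Well 1: −363a − 449b = 34.7;  Well 3−Well 1: −266a + 242b = −361.
Solving gives a = 0.74147, b = −0.67673.
Gradient magnitude |∇z| = √(a² + b²) = √(0.54978 + 0.45797) = 1.00386.
True dip = arctan(1.00386) = 45.1°, dipping toward NW (azimuth ≈ 312°).

45.1°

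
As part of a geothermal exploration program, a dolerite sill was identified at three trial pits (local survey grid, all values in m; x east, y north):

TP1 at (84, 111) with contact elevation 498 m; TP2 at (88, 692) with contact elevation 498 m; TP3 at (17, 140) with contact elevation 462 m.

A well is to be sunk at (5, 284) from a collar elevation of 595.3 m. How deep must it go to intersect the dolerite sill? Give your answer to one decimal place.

Let the plane be z = a·x + b·y + c.
TP2−TP1: 4a + 581b = 0;  TP3−TP1: −67a + 29b = −36.
Solving gives a = 0.53572, b = −0.00369.
Then c = 498 − a·84 − b·111 = 453.41.
At (5, 284): z_contact = 2.68 − 1.05 + 453.41 = 455.04 m.
Depth below ground = 595.3 − 455.04 = 140.3 m.

140.3 m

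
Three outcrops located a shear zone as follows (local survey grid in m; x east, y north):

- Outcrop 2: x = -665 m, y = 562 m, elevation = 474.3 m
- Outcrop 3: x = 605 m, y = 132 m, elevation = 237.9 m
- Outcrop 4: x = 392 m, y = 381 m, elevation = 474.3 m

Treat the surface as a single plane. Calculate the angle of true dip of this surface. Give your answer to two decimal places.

Let the plane be z = a·x + b·y + c.
Outcrop 3−Outcrop 2: 1270a − 430b = −236.4;  Outcrop 4−Outcrop 2: 1057a − 181b = 0.
Solving gives a = 0.19048, b = 1.11233.
Gradient magnitude |∇z| = √(a² + b²) = √(0.03628 + 1.23729) = 1.12853.
True dip = arctan(1.12853) = 48.46°, dipping toward S (azimuth ≈ 190°).

48.46°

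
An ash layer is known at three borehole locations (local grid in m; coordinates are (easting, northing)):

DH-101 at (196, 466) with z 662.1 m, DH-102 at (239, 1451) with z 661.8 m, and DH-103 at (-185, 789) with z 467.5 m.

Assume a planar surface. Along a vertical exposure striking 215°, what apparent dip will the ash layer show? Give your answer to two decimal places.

Let the plane be z = a·E + b·N + c.
DH-102−DH-101: 43a + 985b = −0.3;  DH-103−DH-101: −381a + 323b = −194.6.
Solving gives a = 0.49228, b = −0.02180.
Unit vector along 215° is (sin 215°, cos 215°) = (-0.5736, -0.8192).
Slope in that direction = a·(-0.5736) + b·(-0.8192) = −0.26451.
Apparent dip = arctan|0.26451| = 14.82° (true dip is 26.2°, so apparent ≤ true as expected).

14.82°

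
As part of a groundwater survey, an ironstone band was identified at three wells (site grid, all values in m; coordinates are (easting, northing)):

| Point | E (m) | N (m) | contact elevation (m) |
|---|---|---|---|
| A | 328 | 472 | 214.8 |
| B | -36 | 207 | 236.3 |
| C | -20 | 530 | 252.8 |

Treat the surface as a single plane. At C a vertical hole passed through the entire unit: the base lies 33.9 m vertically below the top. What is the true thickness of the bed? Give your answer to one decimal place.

Let the plane be z = a·E + b·N + c.
B−A: −364a − 265b = 21.5;  C−A: −348a + 58b = 38.
Solving gives a = −0.09986, b = 0.05603.
|∇z| = √(a²+b²) = 0.11450, so dip δ = arctan(0.11450) = 6.53°.
True thickness = vertical thickness × cos δ = 33.9 × cos 6.53° = 33.7 m.

33.7 m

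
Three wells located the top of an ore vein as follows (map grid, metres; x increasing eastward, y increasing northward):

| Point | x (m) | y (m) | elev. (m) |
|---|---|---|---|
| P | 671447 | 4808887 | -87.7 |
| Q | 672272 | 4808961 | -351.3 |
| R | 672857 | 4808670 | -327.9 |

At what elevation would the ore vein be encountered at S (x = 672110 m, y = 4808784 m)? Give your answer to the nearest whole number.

Two edge vectors: P→Q = (825, 74, -263.6), P→R = (1410, -217, -240.2).
Normal n = (P→Q) × (P→R) = (-74976, -173511, -283365).
So ∂z/∂x = −n_x/n_z = −0.26459160 and ∂z/∂y = −n_y/n_z = −0.61232333.
Intercept c from P: -87.7 + 177659.24 + 2944593.69 = 3122165.23.
At (672110, 4808784): z = −177834.7 − 2944530.6 + 3122165.23 = -200.1 m.

-200 m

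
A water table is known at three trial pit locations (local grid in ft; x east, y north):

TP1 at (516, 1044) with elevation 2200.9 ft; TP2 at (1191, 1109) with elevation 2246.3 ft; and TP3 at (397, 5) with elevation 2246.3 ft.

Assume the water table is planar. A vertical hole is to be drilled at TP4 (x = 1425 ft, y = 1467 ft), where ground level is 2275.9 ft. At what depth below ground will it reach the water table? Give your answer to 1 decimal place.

31.3 ft

Let the plane be z = a·x + b·y + c.
TP2−TP1: 675a + 65b = 45.4;  TP3−TP1: −119a − 1039b = 45.4.
Solving gives a = 0.072264, b = −0.051972.
Then c = 2200.9 − a·516 − b·1044 = 2217.87.
At (1425, 1467): z_contact = 102.98 − 76.24 + 2217.87 = 2244.60 ft.
Depth below ground = 2275.9 − 2244.60 = 31.3 ft.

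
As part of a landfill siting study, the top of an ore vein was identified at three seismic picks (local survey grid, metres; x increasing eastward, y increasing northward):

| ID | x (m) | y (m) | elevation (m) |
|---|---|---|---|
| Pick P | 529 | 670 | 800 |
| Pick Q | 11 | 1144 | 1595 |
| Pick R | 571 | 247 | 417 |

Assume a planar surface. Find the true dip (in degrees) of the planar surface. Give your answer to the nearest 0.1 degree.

48.6°

Let the plane be z = a·x + b·y + c.
Pick Q−Pick P: −518a + 474b = 795;  Pick R−Pick P: 42a − 423b = −383.
Solving gives a = −0.77680, b = 0.82831.
Gradient magnitude |∇z| = √(a² + b²) = √(0.60342 + 0.68609) = 1.13557.
True dip = arctan(1.13557) = 48.6°, dipping toward SE (azimuth ≈ 137°).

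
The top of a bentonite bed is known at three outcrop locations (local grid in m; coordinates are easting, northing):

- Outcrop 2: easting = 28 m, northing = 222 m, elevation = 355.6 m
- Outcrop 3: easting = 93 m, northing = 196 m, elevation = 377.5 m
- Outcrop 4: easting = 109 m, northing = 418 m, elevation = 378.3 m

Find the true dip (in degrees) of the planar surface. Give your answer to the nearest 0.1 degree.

Let the plane be z = a·easting + b·northing + c.
Outcrop 3−Outcrop 2: 65a − 26b = 21.9;  Outcrop 4−Outcrop 2: 81a + 196b = 22.7.
Solving gives a = 0.32888, b = −0.02010.
Gradient magnitude |∇z| = √(a² + b²) = √(0.10816 + 0.00040) = 0.32950.
True dip = arctan(0.32950) = 18.2°, dipping toward W (azimuth ≈ 273°).

18.2°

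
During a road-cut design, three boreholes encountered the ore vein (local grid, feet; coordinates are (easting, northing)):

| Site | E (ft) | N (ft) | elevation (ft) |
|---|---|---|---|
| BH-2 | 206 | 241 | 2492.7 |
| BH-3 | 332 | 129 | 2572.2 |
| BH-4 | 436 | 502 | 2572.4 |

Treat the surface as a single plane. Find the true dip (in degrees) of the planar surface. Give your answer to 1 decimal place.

27.7°

Let the plane be z = a·E + b·N + c.
BH-3−BH-2: 126a − 112b = 79.5;  BH-4−BH-2: 230a + 261b = 79.7.
Solving gives a = 0.50602, b = −0.14055.
Gradient magnitude |∇z| = √(a² + b²) = √(0.25605 + 0.01975) = 0.52517.
True dip = arctan(0.52517) = 27.7°, dipping toward WNW (azimuth ≈ 286°).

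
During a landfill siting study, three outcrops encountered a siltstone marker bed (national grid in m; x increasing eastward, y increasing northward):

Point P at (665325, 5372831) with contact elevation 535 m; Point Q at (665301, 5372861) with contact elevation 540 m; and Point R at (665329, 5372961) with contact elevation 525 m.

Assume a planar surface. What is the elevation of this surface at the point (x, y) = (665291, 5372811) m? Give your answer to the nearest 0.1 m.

546.3 m

Let the plane be z = a·x + b·y + c.
Point Q−Point P: −24a + 30b = 5;  Point R−Point P: 4a + 130b = −10.
Solving gives a = −0.293209877, b = −0.067901235.
Then c = 535 − a·665325 − b·5372831 = 560436.72.
At (665291, 5372811): z = −195069.9 − 364820.5 + 560436.72 = 546.3 m.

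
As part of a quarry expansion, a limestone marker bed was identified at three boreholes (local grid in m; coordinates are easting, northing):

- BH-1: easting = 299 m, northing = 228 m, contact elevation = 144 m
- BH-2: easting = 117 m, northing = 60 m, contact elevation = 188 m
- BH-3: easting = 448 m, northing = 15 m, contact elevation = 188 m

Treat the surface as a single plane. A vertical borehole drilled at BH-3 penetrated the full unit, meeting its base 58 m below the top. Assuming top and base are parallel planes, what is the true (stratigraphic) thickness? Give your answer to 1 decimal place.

Let the plane be z = a·easting + b·northing + c.
BH-2−BH-1: −182a − 168b = 44;  BH-3−BH-1: 149a − 213b = 44.
Solving gives a = −0.03104, b = −0.22828.
|∇z| = √(a²+b²) = 0.23038, so dip δ = arctan(0.23038) = 12.97°.
True thickness = vertical thickness × cos δ = 58 × cos 12.97° = 56.5 m.

56.5 m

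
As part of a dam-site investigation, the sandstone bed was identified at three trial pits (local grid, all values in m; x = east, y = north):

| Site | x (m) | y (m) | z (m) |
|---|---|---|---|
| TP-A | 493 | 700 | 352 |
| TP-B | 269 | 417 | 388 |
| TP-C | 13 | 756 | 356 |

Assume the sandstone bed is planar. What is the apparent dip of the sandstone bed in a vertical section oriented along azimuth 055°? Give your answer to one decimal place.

4.6°

Let the plane be z = a·x + b·y + c.
TP-B−TP-A: −224a − 283b = 36;  TP-C−TP-A: −480a + 56b = 4.
Solving gives a = −0.02122, b = −0.11042.
Unit vector along 055° is (sin 55°, cos 55°) = (0.8192, 0.5736).
Slope in that direction = a·(0.8192) + b·(0.5736) = −0.08071.
Apparent dip = arctan|0.08071| = 4.6° (true dip is 6.4°, so apparent ≤ true as expected).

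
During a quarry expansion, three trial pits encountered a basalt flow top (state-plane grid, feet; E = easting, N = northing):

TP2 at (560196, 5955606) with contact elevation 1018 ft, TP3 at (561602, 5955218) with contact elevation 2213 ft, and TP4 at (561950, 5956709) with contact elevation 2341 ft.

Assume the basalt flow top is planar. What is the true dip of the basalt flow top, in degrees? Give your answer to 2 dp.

Let the plane be z = a·E + b·N + c.
TP3−TP2: 1406a − 388b = 1195;  TP4−TP2: 1754a + 1103b = 1323.
Solving gives a = 0.82076, b = −0.10572.
Gradient magnitude |∇z| = √(a² + b²) = √(0.67364 + 0.01118) = 0.82754.
True dip = arctan(0.82754) = 39.61°, dipping toward W (azimuth ≈ 277°).

39.61°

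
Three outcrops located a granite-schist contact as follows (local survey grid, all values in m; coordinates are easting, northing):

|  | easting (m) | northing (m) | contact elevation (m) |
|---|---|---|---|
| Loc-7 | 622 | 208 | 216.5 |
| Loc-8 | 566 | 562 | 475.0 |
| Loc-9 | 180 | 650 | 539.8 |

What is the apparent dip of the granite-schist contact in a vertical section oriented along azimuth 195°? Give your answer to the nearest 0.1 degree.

Let the plane be z = a·easting + b·northing + c.
Loc-8−Loc-7: −56a + 354b = 258.5;  Loc-9−Loc-7: −442a + 442b = 323.3.
Solving gives a = −0.00145, b = 0.73000.
Unit vector along 195° is (sin 195°, cos 195°) = (-0.2588, -0.9659).
Slope in that direction = a·(-0.2588) + b·(-0.9659) = −0.70475.
Apparent dip = arctan|0.70475| = 35.2° (true dip is 36.1°, so apparent ≤ true as expected).

35.2°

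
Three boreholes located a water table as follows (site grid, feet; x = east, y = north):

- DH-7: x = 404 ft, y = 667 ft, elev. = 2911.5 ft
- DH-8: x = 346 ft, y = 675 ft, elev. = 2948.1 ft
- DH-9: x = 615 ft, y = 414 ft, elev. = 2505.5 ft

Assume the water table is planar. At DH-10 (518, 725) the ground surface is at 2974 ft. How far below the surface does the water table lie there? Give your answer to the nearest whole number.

Two edge vectors: DH-7→DH-8 = (-58, 8, 36.6), DH-7→DH-9 = (211, -253, -406).
Normal n = (DH-7→DH-8) × (DH-7→DH-9) = (6011.8, -15825.4, 12986).
So ∂z/∂x = −n_x/n_z = −0.46294 and ∂z/∂y = −n_y/n_z = 1.21865.
Intercept c from DH-7: 2911.5 + 187.03 − 812.84 = 2285.69.
At (518, 725): z_contact = −239.8 + 883.5 + 2285.69 = 2929.4 ft.
Depth below ground = 2974 − 2929.4 = 45 ft.

45 ft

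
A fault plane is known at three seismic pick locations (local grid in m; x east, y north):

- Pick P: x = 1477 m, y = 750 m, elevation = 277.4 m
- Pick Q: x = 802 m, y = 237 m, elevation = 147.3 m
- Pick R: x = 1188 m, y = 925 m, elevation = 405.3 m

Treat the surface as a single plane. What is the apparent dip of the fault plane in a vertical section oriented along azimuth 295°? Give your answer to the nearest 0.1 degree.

18.9°

Let the plane be z = a·x + b·y + c.
Pick Q−Pick P: −675a − 513b = −130.1;  Pick R−Pick P: −289a + 175b = 127.9.
Solving gives a = −0.16084, b = 0.46524.
Unit vector along 295° is (sin 295°, cos 295°) = (-0.9063, 0.4226).
Slope in that direction = a·(-0.9063) + b·(0.4226) = 0.34239.
Apparent dip = arctan|0.34239| = 18.9° (true dip is 26.2°, so apparent ≤ true as expected).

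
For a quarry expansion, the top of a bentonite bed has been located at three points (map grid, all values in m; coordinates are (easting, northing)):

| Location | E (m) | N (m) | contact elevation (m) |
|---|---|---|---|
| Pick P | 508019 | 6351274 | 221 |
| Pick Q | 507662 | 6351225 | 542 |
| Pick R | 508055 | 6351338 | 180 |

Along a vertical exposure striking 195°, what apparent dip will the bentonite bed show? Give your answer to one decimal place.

Let the plane be z = a·E + b·N + c.
Pick Q−Pick P: −357a − 49b = 321;  Pick R−Pick P: 36a + 64b = −41.
Solving gives a = −0.87910, b = −0.14613.
Unit vector along 195° is (sin 195°, cos 195°) = (-0.2588, -0.9659).
Slope in that direction = a·(-0.2588) + b·(-0.9659) = 0.36868.
Apparent dip = arctan|0.36868| = 20.2° (true dip is 41.7°, so apparent ≤ true as expected).

20.2°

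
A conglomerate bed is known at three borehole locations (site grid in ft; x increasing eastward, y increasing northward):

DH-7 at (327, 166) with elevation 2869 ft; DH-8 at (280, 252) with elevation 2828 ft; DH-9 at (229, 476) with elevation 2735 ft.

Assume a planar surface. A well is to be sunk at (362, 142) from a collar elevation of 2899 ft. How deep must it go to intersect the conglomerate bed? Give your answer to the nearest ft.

Let the plane be z = a·x + b·y + c.
DH-8−DH-7: −47a + 86b = −41;  DH-9−DH-7: −98a + 310b = −134.
Solving gives a = 0.19310, b = −0.37121.
Then c = 2869 − a·327 − b·166 = 2867.48.
At (362, 142): z_contact = 69.9 − 52.7 + 2867.48 = 2884.7 ft.
Depth below ground = 2899 − 2884.7 = 14 ft.

14 ft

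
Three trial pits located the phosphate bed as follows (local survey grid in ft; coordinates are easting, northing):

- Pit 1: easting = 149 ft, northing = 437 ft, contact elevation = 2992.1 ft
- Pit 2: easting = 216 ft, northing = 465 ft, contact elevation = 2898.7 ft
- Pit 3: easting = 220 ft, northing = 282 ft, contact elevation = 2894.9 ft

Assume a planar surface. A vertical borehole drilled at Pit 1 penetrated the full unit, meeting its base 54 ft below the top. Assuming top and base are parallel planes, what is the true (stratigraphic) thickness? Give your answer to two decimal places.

31.54 ft

Let the plane be z = a·easting + b·northing + c.
Pit 2−Pit 1: 67a + 28b = −93.4;  Pit 3−Pit 1: 71a − 155b = −97.2.
Solving gives a = −1.39001, b = −0.00962.
|∇z| = √(a²+b²) = 1.39004, so dip δ = arctan(1.39004) = 54.27°.
True thickness = vertical thickness × cos δ = 54 × cos 54.27° = 31.54 ft.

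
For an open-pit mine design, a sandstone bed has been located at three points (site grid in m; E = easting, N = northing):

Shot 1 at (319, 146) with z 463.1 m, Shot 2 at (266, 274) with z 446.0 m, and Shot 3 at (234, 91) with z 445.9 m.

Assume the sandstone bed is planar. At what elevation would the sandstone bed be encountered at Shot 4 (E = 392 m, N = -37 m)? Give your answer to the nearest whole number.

487 m

Let the plane be z = a·E + b·N + c.
Shot 2−Shot 1: −53a + 128b = −17.1;  Shot 3−Shot 1: −85a − 55b = −17.2.
Solving gives a = 0.22777, b = −0.03928.
Then c = 463.1 − a·319 − b·146 = 396.18.
At (392, -37): z = 89.3 + 1.5 + 396.18 = 486.9 m.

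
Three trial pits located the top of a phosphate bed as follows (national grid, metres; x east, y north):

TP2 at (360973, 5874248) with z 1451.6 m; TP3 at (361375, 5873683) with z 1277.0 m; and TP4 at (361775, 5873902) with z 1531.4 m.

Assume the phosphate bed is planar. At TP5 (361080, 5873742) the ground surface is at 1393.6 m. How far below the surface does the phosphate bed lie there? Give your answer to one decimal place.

183.4 m

Two edge vectors: TP2→TP3 = (402, -565, -174.6), TP2→TP4 = (802, -346, 79.8).
Normal n = (TP2→TP3) × (TP2→TP4) = (-105498.6, -172108.8, 314038).
So ∂z/∂x = −n_x/n_z = 0.335942147 and ∂z/∂y = −n_y/n_z = 0.548050873.
Intercept c from TP2: 1451.6 − 121266.04 − 3219386.74 = −3339201.19.
At (361080, 5873742): z_contact = 121301.99 + 3219109.43 − 3339201.19 = 1210.23 m.
Depth below ground = 1393.6 − 1210.23 = 183.4 m.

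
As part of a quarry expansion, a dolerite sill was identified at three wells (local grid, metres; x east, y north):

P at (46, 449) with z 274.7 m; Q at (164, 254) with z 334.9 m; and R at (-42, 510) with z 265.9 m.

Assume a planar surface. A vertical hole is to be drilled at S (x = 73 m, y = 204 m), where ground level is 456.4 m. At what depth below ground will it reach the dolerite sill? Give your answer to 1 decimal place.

Let the plane be z = a·x + b·y + c.
Q−P: 118a − 195b = 60.2;  R−P: −88a + 61b = −8.8.
Solving gives a = −0.19637, b = −0.42754.
Then c = 274.7 − a·46 − b·449 = 475.70.
At (73, 204): z_contact = −14.33 − 87.22 + 475.70 = 374.15 m.
Depth below ground = 456.4 − 374.15 = 82.3 m.

82.3 m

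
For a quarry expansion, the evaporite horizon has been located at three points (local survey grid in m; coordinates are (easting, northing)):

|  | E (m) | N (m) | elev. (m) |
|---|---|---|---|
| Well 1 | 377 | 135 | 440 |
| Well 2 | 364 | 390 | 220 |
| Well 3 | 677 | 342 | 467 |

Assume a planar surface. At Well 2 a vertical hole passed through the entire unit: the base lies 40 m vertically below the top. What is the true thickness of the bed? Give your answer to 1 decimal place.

27.4 m

Let the plane be z = a·E + b·N + c.
Well 2−Well 1: −13a + 255b = −220;  Well 3−Well 1: 300a + 207b = 27.
Solving gives a = 0.66201, b = −0.82900.
|∇z| = √(a²+b²) = 1.06089, so dip δ = arctan(1.06089) = 46.69°.
True thickness = vertical thickness × cos δ = 40 × cos 46.69° = 27.4 m.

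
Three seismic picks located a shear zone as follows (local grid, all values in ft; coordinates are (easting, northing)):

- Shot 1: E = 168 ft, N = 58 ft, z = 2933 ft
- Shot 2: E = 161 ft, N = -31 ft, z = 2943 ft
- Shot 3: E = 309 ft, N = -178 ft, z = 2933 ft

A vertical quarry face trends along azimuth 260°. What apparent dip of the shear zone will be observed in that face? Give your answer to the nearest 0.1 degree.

10.3°

Two edge vectors: Shot 1→Shot 2 = (-7, -89, 10), Shot 1→Shot 3 = (141, -236, 0).
Normal n = (Shot 1→Shot 2) × (Shot 1→Shot 3) = (2360, 1410, 14201).
So ∂z/∂E = −n_x/n_z = −0.16619 and ∂z/∂N = −n_y/n_z = −0.09929.
Unit vector along 260° is (sin 260°, cos 260°) = (-0.9848, -0.1736).
Slope in that direction = a·(-0.9848) + b·(-0.1736) = 0.18090.
Apparent dip = arctan|0.18090| = 10.3° (true dip is 11.0°, so apparent ≤ true as expected).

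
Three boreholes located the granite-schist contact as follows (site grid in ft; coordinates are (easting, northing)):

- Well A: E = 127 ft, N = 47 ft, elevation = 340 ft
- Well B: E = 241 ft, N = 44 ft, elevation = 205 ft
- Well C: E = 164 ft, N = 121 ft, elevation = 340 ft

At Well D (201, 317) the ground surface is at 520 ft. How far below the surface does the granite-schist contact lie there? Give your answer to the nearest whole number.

109 ft

Let the plane be z = a·E + b·N + c.
Well B−Well A: 114a − 3b = −135;  Well C−Well A: 37a + 74b = 0.
Solving gives a = −1.16883, b = 0.58442.
Then c = 340 − a·127 − b·47 = 460.97.
At (201, 317): z_contact = −234.9 + 185.3 + 460.97 = 411.3 ft.
Depth below ground = 520 − 411.3 = 109 ft.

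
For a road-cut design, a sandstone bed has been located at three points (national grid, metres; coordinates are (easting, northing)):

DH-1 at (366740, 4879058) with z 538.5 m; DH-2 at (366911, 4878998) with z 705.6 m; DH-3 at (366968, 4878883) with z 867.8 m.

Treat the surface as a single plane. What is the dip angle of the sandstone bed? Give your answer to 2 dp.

51.65°

Let the plane be z = a·E + b·N + c.
DH-2−DH-1: 171a − 60b = 167.1;  DH-3−DH-1: 228a − 175b = 329.3.
Solving gives a = 0.58384, b = −1.12105.
Gradient magnitude |∇z| = √(a² + b²) = √(0.34087 + 1.25676) = 1.26397.
True dip = arctan(1.26397) = 51.65°, dipping toward NNW (azimuth ≈ 332°).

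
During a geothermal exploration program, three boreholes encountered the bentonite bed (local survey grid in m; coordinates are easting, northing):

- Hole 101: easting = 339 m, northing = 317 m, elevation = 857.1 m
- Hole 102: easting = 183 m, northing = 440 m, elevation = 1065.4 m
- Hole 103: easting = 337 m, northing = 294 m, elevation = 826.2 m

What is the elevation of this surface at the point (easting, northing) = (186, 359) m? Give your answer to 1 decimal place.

Two edge vectors: Hole 101→Hole 102 = (-156, 123, 208.3), Hole 101→Hole 103 = (-2, -23, -30.9).
Normal n = (Hole 101→Hole 102) × (Hole 101→Hole 103) = (990.2, -5237, 3834).
So ∂z/∂easting = −n_x/n_z = −0.25827 and ∂z/∂northing = −n_y/n_z = 1.36594.
Intercept c from Hole 101: 857.1 + 87.55 − 433.00 = 511.65.
At (186, 359): z = −48.0 + 490.4 + 511.65 = 954.0 m.

954.0 m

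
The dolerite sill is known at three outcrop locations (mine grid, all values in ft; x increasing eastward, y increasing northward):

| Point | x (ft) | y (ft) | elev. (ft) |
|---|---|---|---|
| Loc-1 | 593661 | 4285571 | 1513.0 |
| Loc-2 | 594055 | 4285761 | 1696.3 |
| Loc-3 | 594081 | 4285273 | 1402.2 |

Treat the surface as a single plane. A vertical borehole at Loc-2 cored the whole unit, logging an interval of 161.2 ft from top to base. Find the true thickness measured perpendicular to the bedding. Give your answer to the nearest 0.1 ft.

136.1 ft

Two edge vectors: Loc-1→Loc-2 = (394, 190, 183.3), Loc-1→Loc-3 = (420, -298, -110.8).
Normal n = (Loc-1→Loc-2) × (Loc-1→Loc-3) = (33571.4, 120641.2, -197212).
So ∂z/∂x = −n_x/n_z = 0.17023 and ∂z/∂y = −n_y/n_z = 0.61173.
|∇z| = √(a²+b²) = 0.63498, so dip δ = arctan(0.63498) = 32.41°.
True thickness = vertical thickness × cos δ = 161.2 × cos 32.41° = 136.1 ft.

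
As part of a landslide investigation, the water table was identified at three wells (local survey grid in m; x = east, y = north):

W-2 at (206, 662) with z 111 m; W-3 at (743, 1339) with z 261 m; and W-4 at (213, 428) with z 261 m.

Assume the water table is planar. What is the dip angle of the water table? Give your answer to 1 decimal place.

Let the plane be z = a·x + b·y + c.
W-3−W-2: 537a + 677b = 150;  W-4−W-2: 7a − 234b = 150.
Solving gives a = 1.04795, b = −0.60968.
Gradient magnitude |∇z| = √(a² + b²) = √(1.09821 + 0.37171) = 1.21240.
True dip = arctan(1.21240) = 50.5°, dipping toward WNW (azimuth ≈ 300°).

50.5°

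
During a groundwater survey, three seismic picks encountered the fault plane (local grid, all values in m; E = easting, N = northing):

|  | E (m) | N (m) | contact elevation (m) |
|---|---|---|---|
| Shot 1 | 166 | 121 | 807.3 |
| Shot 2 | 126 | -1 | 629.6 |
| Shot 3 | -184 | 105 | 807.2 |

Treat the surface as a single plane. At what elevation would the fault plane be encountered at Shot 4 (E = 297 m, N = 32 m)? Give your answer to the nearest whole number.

667 m

Two edge vectors: Shot 1→Shot 2 = (-40, -122, -177.7), Shot 1→Shot 3 = (-350, -16, -0.1).
Normal n = (Shot 1→Shot 2) × (Shot 1→Shot 3) = (-2831, 62191, -42060).
So ∂z/∂E = −n_x/n_z = −0.06731 and ∂z/∂N = −n_y/n_z = 1.47863.
Intercept c from Shot 1: 807.3 + 11.17 − 178.91 = 639.56.
At (297, 32): z = −20.0 + 47.3 + 639.56 = 666.9 m.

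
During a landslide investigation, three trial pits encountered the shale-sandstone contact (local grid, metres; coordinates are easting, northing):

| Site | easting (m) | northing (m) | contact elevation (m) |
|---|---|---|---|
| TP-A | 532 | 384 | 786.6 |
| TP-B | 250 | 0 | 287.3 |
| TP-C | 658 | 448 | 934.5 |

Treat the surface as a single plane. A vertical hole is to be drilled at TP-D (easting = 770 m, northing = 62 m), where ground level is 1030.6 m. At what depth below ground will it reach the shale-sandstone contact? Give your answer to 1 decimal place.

Two edge vectors: TP-A→TP-B = (-282, -384, -499.3), TP-A→TP-C = (126, 64, 147.9).
Normal n = (TP-A→TP-B) × (TP-A→TP-C) = (-24838.4, -21204, 30336).
So ∂z/∂easting = −n_x/n_z = 0.81878 and ∂z/∂northing = −n_y/n_z = 0.69897.
Intercept c from TP-A: 786.6 − 435.59 − 268.41 = 82.61.
At (770, 62): z_contact = 630.46 + 43.34 + 82.61 = 756.40 m.
Depth below ground = 1030.6 − 756.40 = 274.2 m.

274.2 m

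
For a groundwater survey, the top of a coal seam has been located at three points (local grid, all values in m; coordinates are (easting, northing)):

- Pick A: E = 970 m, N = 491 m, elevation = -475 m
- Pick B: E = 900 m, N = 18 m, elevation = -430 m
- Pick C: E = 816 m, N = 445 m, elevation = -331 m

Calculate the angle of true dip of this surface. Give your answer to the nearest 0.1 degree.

43.5°

Two edge vectors: Pick A→Pick B = (-70, -473, 45), Pick A→Pick C = (-154, -46, 144).
Normal n = (Pick A→Pick B) × (Pick A→Pick C) = (-66042, 3150, -69622).
So ∂z/∂E = −n_x/n_z = −0.94858 and ∂z/∂N = −n_y/n_z = 0.04524.
Gradient magnitude |∇z| = √(a² + b²) = √(0.89980 + 0.00205) = 0.94966.
True dip = arctan(0.94966) = 43.5°, dipping toward E (azimuth ≈ 093°).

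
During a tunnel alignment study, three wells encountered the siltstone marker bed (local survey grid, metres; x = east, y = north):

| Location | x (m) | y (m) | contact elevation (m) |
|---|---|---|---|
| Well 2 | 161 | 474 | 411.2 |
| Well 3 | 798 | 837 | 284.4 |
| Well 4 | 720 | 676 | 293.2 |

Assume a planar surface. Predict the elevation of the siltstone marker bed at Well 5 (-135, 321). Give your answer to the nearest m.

Two edge vectors: Well 2→Well 3 = (637, 363, -126.8), Well 2→Well 4 = (559, 202, -118).
Normal n = (Well 2→Well 3) × (Well 2→Well 4) = (-17220.4, 4284.8, -74243).
So ∂z/∂x = −n_x/n_z = −0.23195 and ∂z/∂y = −n_y/n_z = 0.05771.
Intercept c from Well 2: 411.2 + 37.34 − 27.36 = 421.19.
At (-135, 321): z = 31.3 + 18.5 + 421.19 = 471.0 m.

471 m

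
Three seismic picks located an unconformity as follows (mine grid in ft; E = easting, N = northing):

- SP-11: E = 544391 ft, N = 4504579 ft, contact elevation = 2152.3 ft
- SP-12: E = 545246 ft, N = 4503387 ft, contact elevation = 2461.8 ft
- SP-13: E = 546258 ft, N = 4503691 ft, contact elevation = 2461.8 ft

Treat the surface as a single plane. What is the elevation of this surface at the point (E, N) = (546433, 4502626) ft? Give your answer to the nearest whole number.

Let the plane be z = a·E + b·N + c.
SP-12−SP-11: 855a − 1192b = 309.5;  SP-13−SP-11: 1867a − 888b = 309.5.
Solving gives a = 0.06417028, b = −0.21361947.
Then c = 2152.3 − a·544391 − b·4504579 = 929484.38.
At (546433, 4502626): z = 35064.8 − 961848.6 + 929484.38 = 2700.5 ft.

2701 ft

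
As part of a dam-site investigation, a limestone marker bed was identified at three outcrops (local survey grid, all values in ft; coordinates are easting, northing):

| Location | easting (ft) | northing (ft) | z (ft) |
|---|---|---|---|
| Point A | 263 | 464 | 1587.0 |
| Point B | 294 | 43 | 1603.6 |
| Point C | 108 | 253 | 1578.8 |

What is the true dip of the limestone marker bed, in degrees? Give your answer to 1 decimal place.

5.8°

Two edge vectors: Point A→Point B = (31, -421, 16.6), Point A→Point C = (-155, -211, -8.2).
Normal n = (Point A→Point B) × (Point A→Point C) = (6954.8, -2318.8, -71796).
So ∂z/∂easting = −n_x/n_z = 0.09687 and ∂z/∂northing = −n_y/n_z = −0.03230.
Gradient magnitude |∇z| = √(a² + b²) = √(0.00938 + 0.00104) = 0.10211.
True dip = arctan(0.10211) = 5.8°, dipping toward WNW (azimuth ≈ 288°).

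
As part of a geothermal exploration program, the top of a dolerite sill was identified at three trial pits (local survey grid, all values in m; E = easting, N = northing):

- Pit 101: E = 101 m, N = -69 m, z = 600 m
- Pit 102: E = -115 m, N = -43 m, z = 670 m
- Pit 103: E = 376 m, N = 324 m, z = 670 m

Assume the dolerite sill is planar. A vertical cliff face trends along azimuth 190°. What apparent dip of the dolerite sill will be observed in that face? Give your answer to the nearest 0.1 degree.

Two edge vectors: Pit 101→Pit 102 = (-216, 26, 70), Pit 101→Pit 103 = (275, 393, 70).
Normal n = (Pit 101→Pit 102) × (Pit 101→Pit 103) = (-25690, 34370, -92038).
So ∂z/∂E = −n_x/n_z = −0.27912 and ∂z/∂N = −n_y/n_z = 0.37343.
Unit vector along 190° is (sin 190°, cos 190°) = (-0.1736, -0.9848).
Slope in that direction = a·(-0.1736) + b·(-0.9848) = −0.31929.
Apparent dip = arctan|0.31929| = 17.7° (true dip is 25.0°, so apparent ≤ true as expected).

17.7°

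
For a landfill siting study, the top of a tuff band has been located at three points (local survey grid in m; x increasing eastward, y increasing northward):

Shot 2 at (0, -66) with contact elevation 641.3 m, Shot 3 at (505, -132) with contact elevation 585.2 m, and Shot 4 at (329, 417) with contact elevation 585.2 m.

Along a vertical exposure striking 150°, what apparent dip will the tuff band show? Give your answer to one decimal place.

Two edge vectors: Shot 2→Shot 3 = (505, -66, -56.1), Shot 2→Shot 4 = (329, 483, -56.1).
Normal n = (Shot 2→Shot 3) × (Shot 2→Shot 4) = (30798.9, 9873.6, 265629).
So ∂z/∂x = −n_x/n_z = −0.11595 and ∂z/∂y = −n_y/n_z = −0.03717.
Unit vector along 150° is (sin 150°, cos 150°) = (0.5000, -0.8660).
Slope in that direction = a·(0.5000) + b·(-0.8660) = −0.02578.
Apparent dip = arctan|0.02578| = 1.5° (true dip is 6.9°, so apparent ≤ true as expected).

1.5°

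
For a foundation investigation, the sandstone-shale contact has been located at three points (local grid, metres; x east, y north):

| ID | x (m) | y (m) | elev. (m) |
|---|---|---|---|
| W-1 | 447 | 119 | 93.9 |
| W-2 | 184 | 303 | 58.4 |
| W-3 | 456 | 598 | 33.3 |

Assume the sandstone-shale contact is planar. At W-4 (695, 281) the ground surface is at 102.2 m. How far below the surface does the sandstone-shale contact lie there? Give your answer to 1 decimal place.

Let the plane be z = a·x + b·y + c.
W-2−W-1: −263a + 184b = −35.5;  W-3−W-1: 9a + 479b = −60.6.
Solving gives a = 0.04587, b = −0.12738.
Then c = 93.9 − a·447 − b·119 = 88.56.
At (695, 281): z_contact = 31.88 − 35.79 + 88.56 = 84.64 m.
Depth below ground = 102.2 − 84.64 = 17.6 m.

17.6 m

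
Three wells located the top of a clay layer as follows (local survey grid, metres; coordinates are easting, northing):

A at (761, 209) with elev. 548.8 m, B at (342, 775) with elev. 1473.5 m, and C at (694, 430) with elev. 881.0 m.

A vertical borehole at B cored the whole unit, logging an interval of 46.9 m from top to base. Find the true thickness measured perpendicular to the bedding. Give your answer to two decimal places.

26.70 m

Two edge vectors: A→B = (-419, 566, 924.7), A→C = (-67, 221, 332.2).
Normal n = (A→B) × (A→C) = (-16333.5, 77236.9, -54677).
So ∂z/∂easting = −n_x/n_z = −0.29873 and ∂z/∂northing = −n_y/n_z = 1.41260.
|∇z| = √(a²+b²) = 1.44384, so dip δ = arctan(1.44384) = 55.29°.
True thickness = vertical thickness × cos δ = 46.9 × cos 55.29° = 26.70 m.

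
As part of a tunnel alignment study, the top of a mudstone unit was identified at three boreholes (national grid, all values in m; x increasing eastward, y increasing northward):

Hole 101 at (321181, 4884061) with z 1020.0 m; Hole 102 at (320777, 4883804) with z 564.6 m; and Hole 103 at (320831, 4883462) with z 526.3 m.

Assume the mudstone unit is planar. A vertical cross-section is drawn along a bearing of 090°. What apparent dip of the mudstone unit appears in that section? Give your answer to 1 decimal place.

43.8°

Let the plane be z = a·x + b·y + c.
Hole 102−Hole 101: −404a − 257b = −455.4;  Hole 103−Hole 101: −350a − 599b = −493.7.
Solving gives a = 0.95960, b = 0.26350.
Unit vector along 090° is (sin 90°, cos 90°) = (1.0000, 0.0000).
Slope in that direction = a·(1.0000) + b·(0.0000) = 0.95960.
Apparent dip = arctan|0.95960| = 43.8° (true dip is 44.9°, so apparent ≤ true as expected).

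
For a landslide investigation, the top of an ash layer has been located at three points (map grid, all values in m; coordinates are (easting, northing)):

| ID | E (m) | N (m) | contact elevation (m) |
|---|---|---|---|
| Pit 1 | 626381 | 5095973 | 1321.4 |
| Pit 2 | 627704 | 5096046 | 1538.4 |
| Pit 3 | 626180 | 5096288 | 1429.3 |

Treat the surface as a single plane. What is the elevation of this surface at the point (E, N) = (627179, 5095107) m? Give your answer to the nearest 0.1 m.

Two edge vectors: Pit 1→Pit 2 = (1323, 73, 217), Pit 1→Pit 3 = (-201, 315, 107.9).
Normal n = (Pit 1→Pit 2) × (Pit 1→Pit 3) = (-60478.3, -186368.7, 431418).
So ∂z/∂E = −n_x/n_z = 0.140184925 and ∂z/∂N = −n_y/n_z = 0.431991016.
Intercept c from Pit 1: 1321.4 − 87809.17 − 2201414.55 = −2287902.33.
At (627179, 5095107): z = 87921.0 + 2201040.4 − 2287902.33 = 1059.2 m.

1059.2 m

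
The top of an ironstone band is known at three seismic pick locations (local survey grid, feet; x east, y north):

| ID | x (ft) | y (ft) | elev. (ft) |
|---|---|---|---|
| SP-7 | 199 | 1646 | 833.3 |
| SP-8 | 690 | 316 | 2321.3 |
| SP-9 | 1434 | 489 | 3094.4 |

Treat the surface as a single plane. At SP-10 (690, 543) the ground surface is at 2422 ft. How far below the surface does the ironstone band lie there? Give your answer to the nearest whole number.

254 ft

Two edge vectors: SP-7→SP-8 = (491, -1330, 1488), SP-7→SP-9 = (1235, -1157, 2261.1).
Normal n = (SP-7→SP-8) × (SP-7→SP-9) = (-1285647, 727479.9, 1074463).
So ∂z/∂x = −n_x/n_z = 1.19655 and ∂z/∂y = −n_y/n_z = −0.67706.
Intercept c from SP-7: 833.3 − 238.11 + 1114.45 = 1709.63.
At (690, 543): z_contact = 825.6 − 367.6 + 1709.63 = 2167.6 ft.
Depth below ground = 2422 − 2167.6 = 254 ft.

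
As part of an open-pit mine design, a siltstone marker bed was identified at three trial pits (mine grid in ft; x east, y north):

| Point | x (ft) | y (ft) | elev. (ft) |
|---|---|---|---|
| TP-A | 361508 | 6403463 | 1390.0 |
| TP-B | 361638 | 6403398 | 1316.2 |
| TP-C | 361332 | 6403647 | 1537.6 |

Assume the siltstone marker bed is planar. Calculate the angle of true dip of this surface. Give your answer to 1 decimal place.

30.6°

Two edge vectors: TP-A→TP-B = (130, -65, -73.8), TP-A→TP-C = (-176, 184, 147.6).
Normal n = (TP-A→TP-B) × (TP-A→TP-C) = (3985.2, -6199.2, 12480).
So ∂z/∂x = −n_x/n_z = −0.31933 and ∂z/∂y = −n_y/n_z = 0.49673.
Gradient magnitude |∇z| = √(a² + b²) = √(0.10197 + 0.24674) = 0.59052.
True dip = arctan(0.59052) = 30.6°, dipping toward SSE (azimuth ≈ 147°).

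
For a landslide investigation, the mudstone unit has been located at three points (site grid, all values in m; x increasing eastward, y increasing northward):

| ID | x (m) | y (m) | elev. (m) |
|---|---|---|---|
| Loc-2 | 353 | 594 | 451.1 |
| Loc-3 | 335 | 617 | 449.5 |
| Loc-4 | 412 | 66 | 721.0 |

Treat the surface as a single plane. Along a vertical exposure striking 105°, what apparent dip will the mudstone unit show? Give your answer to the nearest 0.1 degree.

25.9°

Let the plane be z = a·x + b·y + c.
Loc-3−Loc-2: −18a + 23b = −1.6;  Loc-4−Loc-2: 59a − 528b = 269.9.
Solving gives a = −0.65827, b = −0.58473.
Unit vector along 105° is (sin 105°, cos 105°) = (0.9659, -0.2588).
Slope in that direction = a·(0.9659) + b·(-0.2588) = −0.48450.
Apparent dip = arctan|0.48450| = 25.9° (true dip is 41.4°, so apparent ≤ true as expected).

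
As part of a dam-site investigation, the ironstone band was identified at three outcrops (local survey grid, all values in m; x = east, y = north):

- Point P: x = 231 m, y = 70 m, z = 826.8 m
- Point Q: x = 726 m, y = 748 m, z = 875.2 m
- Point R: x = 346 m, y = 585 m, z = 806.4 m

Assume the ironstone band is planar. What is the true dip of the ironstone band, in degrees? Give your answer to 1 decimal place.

Two edge vectors: Point P→Point Q = (495, 678, 48.4), Point P→Point R = (115, 515, -20.4).
Normal n = (Point P→Point Q) × (Point P→Point R) = (-38757.2, 15664, 176955).
So ∂z/∂x = −n_x/n_z = 0.21902 and ∂z/∂y = −n_y/n_z = −0.08852.
Gradient magnitude |∇z| = √(a² + b²) = √(0.04797 + 0.00784) = 0.23623.
True dip = arctan(0.23623) = 13.3°, dipping toward WNW (azimuth ≈ 292°).

13.3°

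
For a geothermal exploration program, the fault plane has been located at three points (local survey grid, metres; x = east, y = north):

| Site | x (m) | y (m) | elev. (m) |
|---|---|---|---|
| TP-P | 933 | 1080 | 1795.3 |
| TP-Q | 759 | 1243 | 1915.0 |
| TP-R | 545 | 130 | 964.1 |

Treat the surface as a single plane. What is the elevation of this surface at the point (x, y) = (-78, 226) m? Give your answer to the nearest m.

Two edge vectors: TP-P→TP-Q = (-174, 163, 119.7), TP-P→TP-R = (-388, -950, -831.2).
Normal n = (TP-P→TP-Q) × (TP-P→TP-R) = (-21770.6, -191072.4, 228544).
So ∂z/∂x = −n_x/n_z = 0.09526 and ∂z/∂y = −n_y/n_z = 0.83604.
Intercept c from TP-P: 1795.3 − 88.88 − 902.93 = 803.50.
At (-78, 226): z = −7.4 + 188.9 + 803.50 = 985.0 m.

985 m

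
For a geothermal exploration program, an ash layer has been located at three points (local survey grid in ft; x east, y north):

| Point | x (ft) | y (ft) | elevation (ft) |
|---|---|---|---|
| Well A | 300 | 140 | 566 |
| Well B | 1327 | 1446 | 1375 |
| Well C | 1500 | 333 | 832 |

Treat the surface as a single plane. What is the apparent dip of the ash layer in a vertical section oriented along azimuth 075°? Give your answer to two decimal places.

Let the plane be z = a·x + b·y + c.
Well B−Well A: 1027a + 1306b = 809;  Well C−Well A: 1200a + 193b = 266.
Solving gives a = 0.13971, b = 0.50959.
Unit vector along 075° is (sin 75°, cos 75°) = (0.9659, 0.2588).
Slope in that direction = a·(0.9659) + b·(0.2588) = 0.26684.
Apparent dip = arctan|0.26684| = 14.94° (true dip is 27.9°, so apparent ≤ true as expected).

14.94°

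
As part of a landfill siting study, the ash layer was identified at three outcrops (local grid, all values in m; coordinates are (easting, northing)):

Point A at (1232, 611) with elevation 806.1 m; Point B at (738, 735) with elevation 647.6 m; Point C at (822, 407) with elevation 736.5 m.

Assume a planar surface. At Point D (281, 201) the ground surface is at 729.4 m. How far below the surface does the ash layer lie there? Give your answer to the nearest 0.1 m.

97.5 m

Let the plane be z = a·E + b·N + c.
Point B−Point A: −494a + 124b = −158.5;  Point C−Point A: −410a − 204b = −69.6.
Solving gives a = 0.270185, b = −0.201843.
Then c = 806.1 − a·1232 − b·611 = 596.56.
At (281, 201): z_contact = 75.92 − 40.57 + 596.56 = 631.91 m.
Depth below ground = 729.4 − 631.91 = 97.5 m.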